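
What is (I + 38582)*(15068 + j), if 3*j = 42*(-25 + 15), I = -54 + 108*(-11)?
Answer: 557411520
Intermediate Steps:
I = -1242 (I = -54 - 1188 = -1242)
j = -140 (j = (42*(-25 + 15))/3 = (42*(-10))/3 = (⅓)*(-420) = -140)
(I + 38582)*(15068 + j) = (-1242 + 38582)*(15068 - 140) = 37340*14928 = 557411520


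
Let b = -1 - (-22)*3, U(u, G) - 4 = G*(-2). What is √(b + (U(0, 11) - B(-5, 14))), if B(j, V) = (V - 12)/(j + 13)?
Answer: √187/2 ≈ 6.8374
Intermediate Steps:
U(u, G) = 4 - 2*G (U(u, G) = 4 + G*(-2) = 4 - 2*G)
B(j, V) = (-12 + V)/(13 + j)
b = 65 (b = -1 - 11*(-6) = -1 + 66 = 65)
√(b + (U(0, 11) - B(-5, 14))) = √(65 + ((4 - 2*11) - (-12 + 14)/(13 - 5))) = √(65 + ((4 - 22) - 2/8)) = √(65 + (-18 - 2/8)) = √(65 + (-18 - 1*¼)) = √(65 + (-18 - ¼)) = √(65 - 73/4) = √(187/4) = √187/2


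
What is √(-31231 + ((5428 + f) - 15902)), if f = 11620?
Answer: I*√30085 ≈ 173.45*I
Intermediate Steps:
√(-31231 + ((5428 + f) - 15902)) = √(-31231 + ((5428 + 11620) - 15902)) = √(-31231 + (17048 - 15902)) = √(-31231 + 1146) = √(-30085) = I*√30085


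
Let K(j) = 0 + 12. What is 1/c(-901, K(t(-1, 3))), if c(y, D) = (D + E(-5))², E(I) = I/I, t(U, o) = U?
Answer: 1/169 ≈ 0.0059172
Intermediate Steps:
K(j) = 12
E(I) = 1
c(y, D) = (1 + D)² (c(y, D) = (D + 1)² = (1 + D)²)
1/c(-901, K(t(-1, 3))) = 1/((1 + 12)²) = 1/(13²) = 1/169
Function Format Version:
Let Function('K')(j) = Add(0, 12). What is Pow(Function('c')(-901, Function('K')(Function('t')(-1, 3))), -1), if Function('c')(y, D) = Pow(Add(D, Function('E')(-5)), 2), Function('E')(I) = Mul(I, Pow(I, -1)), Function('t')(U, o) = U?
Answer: Rational(1, 169) ≈ 0.0059172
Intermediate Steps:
Function('K')(j) = 12
Function('E')(I) = 1
Function('c')(y, D) = Pow(Add(1, D), 2) (Function('c')(y, D) = Pow(Add(D, 1), 2) = Pow(Add(1, D), 2))
Pow(Function('c')(-901, Function('K')(Function('t')(-1, 3))), -1) = Pow(Pow(Add(1, 12), 2), -1) = Pow(Pow(13, 2), -1) = Pow(169, -1) = Rational(1, 169)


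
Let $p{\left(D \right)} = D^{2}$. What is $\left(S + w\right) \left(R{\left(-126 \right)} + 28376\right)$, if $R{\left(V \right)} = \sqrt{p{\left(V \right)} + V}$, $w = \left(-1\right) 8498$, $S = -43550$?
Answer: $-1476914048 - 780720 \sqrt{70} \approx -1.4834 \cdot 10^{9}$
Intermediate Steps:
$w = -8498$
$R{\left(V \right)} = \sqrt{V + V^{2}}$ ($R{\left(V \right)} = \sqrt{V^{2} + V} = \sqrt{V + V^{2}}$)
$\left(S + w\right) \left(R{\left(-126 \right)} + 28376\right) = \left(-43550 - 8498\right) \left(\sqrt{- 126 \left(1 - 126\right)} + 28376\right) = - 52048 \left(\sqrt{\left(-126\right) \left(-125\right)} + 28376\right) = - 52048 \left(\sqrt{15750} + 28376\right) = - 52048 \left(15 \sqrt{70} + 28376\right) = - 52048 \left(28376 + 15 \sqrt{70}\right) = -1476914048 - 780720 \sqrt{70}$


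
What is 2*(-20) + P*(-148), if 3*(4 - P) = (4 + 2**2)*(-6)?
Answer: -3000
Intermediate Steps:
P = 20 (P = 4 - (4 + 2**2)*(-6)/3 = 4 - (4 + 4)*(-6)/3 = 4 - 8*(-6)/3 = 4 - 1/3*(-48) = 4 + 16 = 20)
2*(-20) + P*(-148) = 2*(-20) + 20*(-148) = -40 - 2960 = -3000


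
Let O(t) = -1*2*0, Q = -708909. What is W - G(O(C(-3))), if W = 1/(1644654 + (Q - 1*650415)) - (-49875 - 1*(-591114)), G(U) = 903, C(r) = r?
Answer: -154689376859/285330 ≈ -5.4214e+5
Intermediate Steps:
O(t) = 0 (O(t) = -2*0 = 0)
W = -154431723869/285330 (W = 1/(1644654 + (-708909 - 1*650415)) - (-49875 - 1*(-591114)) = 1/(1644654 + (-708909 - 650415)) - (-49875 + 591114) = 1/(1644654 - 1359324) - 1*541239 = 1/285330 - 541239 = -154431723869/285330 ≈ -5.4124e+5)
W - G(O(C(-3))) = -154431723869/285330 - 1*903 = -154431723869/285330 - 903 = -154689376859/285330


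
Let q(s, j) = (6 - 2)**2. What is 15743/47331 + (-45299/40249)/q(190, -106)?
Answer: 7994193143/30480406704 ≈ 0.26227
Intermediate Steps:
q(s, j) = 16 (q(s, j) = 4**2 = 16)
15743/47331 + (-45299/40249)/q(190, -106) = 15743/47331 - 45299/40249/16 = 15743*(1/47331) - 45299*1/40249*(1/16) = 15743/47331 - 45299/40249*1/16 = 15743/47331 - 45299/643984 = 7994193143/30480406704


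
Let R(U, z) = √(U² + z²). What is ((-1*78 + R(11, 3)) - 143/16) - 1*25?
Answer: -1791/16 + √130 ≈ -100.54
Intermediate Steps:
((-1*78 + R(11, 3)) - 143/16) - 1*25 = ((-1*78 + √(11² + 3²)) - 143/16) - 1*25 = ((-78 + √(121 + 9)) - 143*1/16) - 25 = ((-78 + √130) - 143/16) - 25 = (-1391/16 + √130) - 25 = -1791/16 + √130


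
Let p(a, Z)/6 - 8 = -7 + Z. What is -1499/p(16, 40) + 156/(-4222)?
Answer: -3183577/519306 ≈ -6.1304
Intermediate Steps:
p(a, Z) = 6 + 6*Z (p(a, Z) = 48 + 6*(-7 + Z) = 48 + (-42 + 6*Z) = 6 + 6*Z)
-1499/p(16, 40) + 156/(-4222) = -1499/(6 + 6*40) + 156/(-4222) = -1499/(6 + 240) + 156*(-1/4222) = -1499/246 - 78/2111 = -3183577/519306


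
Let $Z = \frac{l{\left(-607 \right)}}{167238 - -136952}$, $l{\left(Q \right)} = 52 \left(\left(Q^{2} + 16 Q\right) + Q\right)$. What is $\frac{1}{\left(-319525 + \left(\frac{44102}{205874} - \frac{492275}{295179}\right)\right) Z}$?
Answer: $- \frac{924276469952937}{18080391475847246071396} \approx -5.112 \cdot 10^{-8}$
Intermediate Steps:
$l{\left(Q \right)} = 52 Q^{2} + 884 Q$ ($l{\left(Q \right)} = 52 \left(Q^{2} + 17 Q\right) = 52 Q^{2} + 884 Q$)
$Z = \frac{1862276}{30419}$ ($Z = \frac{52 \left(-607\right) \left(17 - 607\right)}{167238 - -136952} = \frac{52 \left(-607\right) \left(-590\right)}{167238 + 136952} = \frac{18622760}{304190} = 18622760 \cdot \frac{1}{304190} = \frac{1862276}{30419} \approx 61.221$)
$\frac{1}{\left(-319525 + \left(\frac{44102}{205874} - \frac{492275}{295179}\right)\right) Z} = \frac{1}{\left(-319525 + \left(\frac{44102}{205874} - \frac{492275}{295179}\right)\right) \frac{1862276}{30419}} = \frac{1}{-319525 + \left(44102 \cdot \frac{1}{205874} - \frac{492275}{295179}\right)} \frac{30419}{1862276} = \frac{1}{-319525 + \left(\frac{22051}{102937} - \frac{492275}{295179}\right)} \frac{30419}{1862276} = \frac{1}{-319525 - \frac{44164319546}{30384840723}} \cdot \frac{30419}{1862276} = \frac{1}{- \frac{9708760396336121}{30384840723}} \cdot \frac{30419}{1862276} = \left(- \frac{30384840723}{9708760396336121}\right) \frac{30419}{1862276} = - \frac{924276469952937}{18080391475847246071396}$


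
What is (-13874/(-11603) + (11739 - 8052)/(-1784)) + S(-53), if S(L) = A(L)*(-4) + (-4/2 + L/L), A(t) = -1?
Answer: 44070211/20699752 ≈ 2.1290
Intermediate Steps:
S(L) = 3 (S(L) = -1*(-4) + (-4/2 + L/L) = 4 + (-4*½ + 1) = 4 + (-2 + 1) = 4 - 1 = 3)
(-13874/(-11603) + (11739 - 8052)/(-1784)) + S(-53) = (-13874/(-11603) + (11739 - 8052)/(-1784)) + 3 = (-13874*(-1/11603) + 3687*(-1/1784)) + 3 = (13874/11603 - 3687/1784) + 3 = -18029045/20699752 + 3 = 44070211/20699752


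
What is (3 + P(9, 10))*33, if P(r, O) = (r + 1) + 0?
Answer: 429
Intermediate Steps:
P(r, O) = 1 + r (P(r, O) = (1 + r) + 0 = 1 + r)
(3 + P(9, 10))*33 = (3 + (1 + 9))*33 = (3 + 10)*33 = 13*33 = 429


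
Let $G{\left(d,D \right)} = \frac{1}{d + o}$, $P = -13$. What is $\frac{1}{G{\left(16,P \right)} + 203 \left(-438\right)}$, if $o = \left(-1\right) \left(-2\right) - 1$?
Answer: $- \frac{17}{1511537} \approx -1.1247 \cdot 10^{-5}$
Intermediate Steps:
$o = 1$ ($o = 2 - 1 = 1$)
$G{\left(d,D \right)} = \frac{1}{1 + d}$ ($G{\left(d,D \right)} = \frac{1}{d + 1} = \frac{1}{1 + d}$)
$\frac{1}{G{\left(16,P \right)} + 203 \left(-438\right)} = \frac{1}{\frac{1}{1 + 16} + 203 \left(-438\right)} = \frac{1}{\frac{1}{17} - 88914} = \frac{1}{- \frac{1511537}{17}} = - \frac{17}{1511537}$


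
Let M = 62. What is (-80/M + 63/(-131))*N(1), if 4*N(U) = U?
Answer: -7193/16244 ≈ -0.44281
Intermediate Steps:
N(U) = U/4
(-80/M + 63/(-131))*N(1) = (-80/62 + 63/(-131))*((¼)*1) = (-80*1/62 + 63*(-1/131))*(¼) = (-40/31 - 63/131)*(¼) = -7193/4061*¼ = -7193/16244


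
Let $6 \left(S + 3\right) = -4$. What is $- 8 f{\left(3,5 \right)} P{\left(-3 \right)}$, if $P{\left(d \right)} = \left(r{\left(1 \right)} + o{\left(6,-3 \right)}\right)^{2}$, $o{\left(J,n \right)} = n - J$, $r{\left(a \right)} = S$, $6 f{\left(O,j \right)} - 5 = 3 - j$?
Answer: $- \frac{5776}{9} \approx -641.78$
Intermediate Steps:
$f{\left(O,j \right)} = \frac{4}{3} - \frac{j}{6}$ ($f{\left(O,j \right)} = \frac{5}{6} + \frac{3 - j}{6} = \frac{5}{6} - \left(- \frac{1}{2} + \frac{j}{6}\right) = \frac{4}{3} - \frac{j}{6}$)
$S = - \frac{11}{3}$ ($S = -3 + \frac{1}{6} \left(-4\right) = -3 - \frac{2}{3} = - \frac{11}{3} \approx -3.6667$)
$r{\left(a \right)} = - \frac{11}{3}$
$P{\left(d \right)} = \frac{1444}{9}$ ($P{\left(d \right)} = \left(- \frac{11}{3} - 9\right)^{2} = \left(- \frac{38}{3}\right)^{2} = \frac{1444}{9}$)
$- 8 f{\left(3,5 \right)} P{\left(-3 \right)} = - 8 \left(\frac{4}{3} - \frac{5}{6}\right) \frac{1444}{9} = \left(-8\right) \frac{1}{2} \cdot \frac{1444}{9} = \left(-4\right) \frac{1444}{9} = - \frac{5776}{9}$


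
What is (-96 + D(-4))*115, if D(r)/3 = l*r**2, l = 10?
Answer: 44160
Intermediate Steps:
D(r) = 30*r**2 (D(r) = 3*(10*r**2) = 30*r**2)
(-96 + D(-4))*115 = (-96 + 30*(-4)**2)*115 = (-96 + 30*16)*115 = (-96 + 480)*115 = 384*115 = 44160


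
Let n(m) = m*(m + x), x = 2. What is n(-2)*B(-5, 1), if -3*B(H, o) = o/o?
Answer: 0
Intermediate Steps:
B(H, o) = -⅓ (B(H, o) = -o/(3*o) = -⅓*1 = -⅓)
n(m) = m*(2 + m) (n(m) = m*(m + 2) = m*(2 + m))
n(-2)*B(-5, 1) = -2*(2 - 2)*(-⅓) = -2*0*(-⅓) = 0*(-⅓) = 0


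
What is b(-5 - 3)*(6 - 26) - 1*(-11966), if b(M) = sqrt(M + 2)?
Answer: 11966 - 20*I*sqrt(6) ≈ 11966.0 - 48.99*I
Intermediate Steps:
b(M) = sqrt(2 + M)
b(-5 - 3)*(6 - 26) - 1*(-11966) = sqrt(2 + (-5 - 3))*(6 - 26) - 1*(-11966) = sqrt(2 - 8)*(-20) + 11966 = sqrt(-6)*(-20) + 11966 = (I*sqrt(6))*(-20) + 11966 = -20*I*sqrt(6) + 11966 = 11966 - 20*I*sqrt(6)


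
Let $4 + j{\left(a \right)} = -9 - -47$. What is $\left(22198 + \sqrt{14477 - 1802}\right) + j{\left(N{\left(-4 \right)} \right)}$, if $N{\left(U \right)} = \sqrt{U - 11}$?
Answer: $22232 + 65 \sqrt{3} \approx 22345.0$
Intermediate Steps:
$N{\left(U \right)} = \sqrt{-11 + U}$
$j{\left(a \right)} = 34$ ($j{\left(a \right)} = -4 - -38 = -4 + \left(-9 + 47\right) = -4 + 38 = 34$)
$\left(22198 + \sqrt{14477 - 1802}\right) + j{\left(N{\left(-4 \right)} \right)} = \left(22198 + \sqrt{14477 - 1802}\right) + 34 = \left(22198 + \sqrt{12675}\right) + 34 = \left(22198 + 65 \sqrt{3}\right) + 34 = 22232 + 65 \sqrt{3}$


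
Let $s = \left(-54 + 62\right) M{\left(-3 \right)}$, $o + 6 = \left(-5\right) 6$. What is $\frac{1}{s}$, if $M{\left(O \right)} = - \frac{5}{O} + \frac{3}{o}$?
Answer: $\frac{3}{38} \approx 0.078947$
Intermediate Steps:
$o = -36$ ($o = -6 - 30 = -36$)
$M{\left(O \right)} = - \frac{1}{12} - \frac{5}{O}$ ($M{\left(O \right)} = - \frac{5}{O} + \frac{3}{-36} = - \frac{5}{O} + 3 \left(- \frac{1}{36}\right) = - \frac{5}{O} - \frac{1}{12} = - \frac{1}{12} - \frac{5}{O}$)
$s = \frac{38}{3}$ ($s = \left(-54 + 62\right) \frac{-60 - -3}{12 \left(-3\right)} = 8 \cdot \frac{1}{12} \left(- \frac{1}{3}\right) \left(-60 + 3\right) = 8 \cdot \frac{1}{12} \left(- \frac{1}{3}\right) \left(-57\right) = 8 \cdot \frac{19}{12} = \frac{38}{3} \approx 12.667$)
$\frac{1}{s} = \frac{1}{\frac{38}{3}} = \frac{3}{38}$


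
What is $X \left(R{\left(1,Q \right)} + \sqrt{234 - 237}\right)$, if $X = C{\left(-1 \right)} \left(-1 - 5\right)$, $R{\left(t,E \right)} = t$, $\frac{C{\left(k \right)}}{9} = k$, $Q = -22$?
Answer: $54 + 54 i \sqrt{3} \approx 54.0 + 93.531 i$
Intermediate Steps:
$C{\left(k \right)} = 9 k$
$X = 54$ ($X = 9 \left(-1\right) \left(-1 - 5\right) = \left(-9\right) \left(-6\right) = 54$)
$X \left(R{\left(1,Q \right)} + \sqrt{234 - 237}\right) = 54 \left(1 + \sqrt{234 - 237}\right) = 54 \left(1 + \sqrt{-3}\right) = 54 \left(1 + i \sqrt{3}\right) = 54 + 54 i \sqrt{3}$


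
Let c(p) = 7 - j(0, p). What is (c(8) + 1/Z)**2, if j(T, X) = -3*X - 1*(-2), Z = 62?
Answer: 3236401/3844 ≈ 841.94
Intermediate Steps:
j(T, X) = 2 - 3*X (j(T, X) = -3*X + 2 = 2 - 3*X)
c(p) = 5 + 3*p (c(p) = 7 - (2 - 3*p) = 7 + (-2 + 3*p) = 5 + 3*p)
(c(8) + 1/Z)**2 = ((5 + 3*8) + 1/62)**2 = ((5 + 24) + 1/62)**2 = (29 + 1/62)**2 = (1799/62)**2 = 3236401/3844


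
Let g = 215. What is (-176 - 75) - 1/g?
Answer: -53966/215 ≈ -251.00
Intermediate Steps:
(-176 - 75) - 1/g = (-176 - 75) - 1/215 = -251 - 1*1/215 = -251 - 1/215 = -53966/215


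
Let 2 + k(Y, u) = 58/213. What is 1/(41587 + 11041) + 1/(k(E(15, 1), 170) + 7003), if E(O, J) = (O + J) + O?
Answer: 12701035/78482610188 ≈ 0.00016183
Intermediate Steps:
E(O, J) = J + 2*O (E(O, J) = (J + O) + O = J + 2*O)
k(Y, u) = -368/213 (k(Y, u) = -2 + 58/213 = -368/213)
1/(41587 + 11041) + 1/(k(E(15, 1), 170) + 7003) = 1/(41587 + 11041) + 1/(-368/213 + 7003) = 1/52628 + 1/(1491271/213) = 1/52628 + 213/1491271 = 12701035/78482610188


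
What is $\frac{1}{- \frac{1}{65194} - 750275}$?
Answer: $- \frac{65194}{48913428351} \approx -1.3328 \cdot 10^{-6}$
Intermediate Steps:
$\frac{1}{- \frac{1}{65194} - 750275} = \frac{1}{- \frac{48913428351}{65194}} = - \frac{65194}{48913428351}$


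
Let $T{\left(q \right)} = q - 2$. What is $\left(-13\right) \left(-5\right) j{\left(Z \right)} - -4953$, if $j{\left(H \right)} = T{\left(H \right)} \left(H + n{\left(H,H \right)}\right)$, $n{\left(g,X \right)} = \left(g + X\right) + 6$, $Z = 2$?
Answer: $4953$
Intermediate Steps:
$T{\left(q \right)} = -2 + q$
$n{\left(g,X \right)} = 6 + X + g$ ($n{\left(g,X \right)} = \left(X + g\right) + 6 = 6 + X + g$)
$j{\left(H \right)} = \left(-2 + H\right) \left(6 + 3 H\right)$ ($j{\left(H \right)} = \left(-2 + H\right) \left(H + \left(6 + H + H\right)\right) = \left(-2 + H\right) \left(H + \left(6 + 2 H\right)\right) = \left(-2 + H\right) \left(6 + 3 H\right)$)
$\left(-13\right) \left(-5\right) j{\left(Z \right)} - -4953 = \left(-13\right) \left(-5\right) \left(-12 + 3 \cdot 2^{2}\right) - -4953 = 65 \left(-12 + 3 \cdot 4\right) + 4953 = 65 \left(-12 + 12\right) + 4953 = 65 \cdot 0 + 4953 = 0 + 4953 = 4953$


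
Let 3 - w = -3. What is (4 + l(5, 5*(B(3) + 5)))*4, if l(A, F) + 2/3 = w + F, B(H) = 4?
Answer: 652/3 ≈ 217.33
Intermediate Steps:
w = 6 (w = 3 - 1*(-3) = 3 + 3 = 6)
l(A, F) = 16/3 + F (l(A, F) = -⅔ + (6 + F) = 16/3 + F)
(4 + l(5, 5*(B(3) + 5)))*4 = (4 + (16/3 + 5*(4 + 5)))*4 = (4 + (16/3 + 5*9))*4 = (4 + (16/3 + 45))*4 = (4 + 151/3)*4 = (163/3)*4 = 652/3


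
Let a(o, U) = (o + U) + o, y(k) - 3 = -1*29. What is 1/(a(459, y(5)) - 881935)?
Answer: -1/881043 ≈ -1.1350e-6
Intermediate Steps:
y(k) = -26 (y(k) = 3 - 1*29 = 3 - 29 = -26)
a(o, U) = U + 2*o (a(o, U) = (U + o) + o = U + 2*o)
1/(a(459, y(5)) - 881935) = 1/((-26 + 2*459) - 881935) = 1/((-26 + 918) - 881935) = 1/(892 - 881935) = 1/(-881043) = -1/881043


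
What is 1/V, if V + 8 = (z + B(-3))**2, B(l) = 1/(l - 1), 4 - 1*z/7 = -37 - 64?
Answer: 16/8637593 ≈ 1.8524e-6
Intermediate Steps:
z = 735 (z = 28 - 7*(-37 - 64) = 28 - 7*(-101) = 28 + 707 = 735)
B(l) = 1/(-1 + l)
V = 8637593/16 (V = -8 + (735 + 1/(-1 - 3))**2 = -8 + (735 + 1/(-4))**2 = -8 + (735 - 1/4)**2 = -8 + (2939/4)**2 = -8 + 8637721/16 = 8637593/16 ≈ 5.3985e+5)
1/V = 1/(8637593/16) = 16/8637593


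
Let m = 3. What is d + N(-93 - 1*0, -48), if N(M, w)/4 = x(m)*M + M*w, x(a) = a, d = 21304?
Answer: 38044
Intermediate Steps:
N(M, w) = 12*M + 4*M*w (N(M, w) = 4*(3*M + M*w) = 12*M + 4*M*w)
d + N(-93 - 1*0, -48) = 21304 + 4*(-93 - 1*0)*(3 - 48) = 21304 + 4*(-93 + 0)*(-45) = 21304 + 4*(-93)*(-45) = 21304 + 16740 = 38044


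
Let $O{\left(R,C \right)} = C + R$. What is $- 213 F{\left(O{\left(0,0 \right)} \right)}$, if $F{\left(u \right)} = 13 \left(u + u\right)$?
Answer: $0$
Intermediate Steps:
$F{\left(u \right)} = 26 u$ ($F{\left(u \right)} = 13 \cdot 2 u = 26 u$)
$- 213 F{\left(O{\left(0,0 \right)} \right)} = - 213 \cdot 26 \left(0 + 0\right) = - 213 \cdot 26 \cdot 0 = \left(-213\right) 0 = 0$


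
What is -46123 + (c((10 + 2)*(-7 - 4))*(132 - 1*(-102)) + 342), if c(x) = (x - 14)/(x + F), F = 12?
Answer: -454963/10 ≈ -45496.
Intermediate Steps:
c(x) = (-14 + x)/(12 + x) (c(x) = (x - 14)/(x + 12) = (-14 + x)/(12 + x))
-46123 + (c((10 + 2)*(-7 - 4))*(132 - 1*(-102)) + 342) = -46123 + (((-14 + (10 + 2)*(-7 - 4))/(12 + (10 + 2)*(-7 - 4)))*(132 - 1*(-102)) + 342) = -46123 + (((-14 + 12*(-11))/(12 + 12*(-11)))*(132 + 102) + 342) = -46123 + (((-14 - 132)/(12 - 132))*234 + 342) = -46123 + ((-146/(-120))*234 + 342) = -46123 + (-1/120*(-146)*234 + 342) = -46123 + ((73/60)*234 + 342) = -46123 + (2847/10 + 342) = -46123 + 6267/10 = -454963/10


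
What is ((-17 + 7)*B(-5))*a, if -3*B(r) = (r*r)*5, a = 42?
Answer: 17500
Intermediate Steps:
B(r) = -5*r**2/3 (B(r) = -r*r*5/3 = -r**2*5/3 = -5*r**2/3)
((-17 + 7)*B(-5))*a = ((-17 + 7)*(-5/3*(-5)**2))*42 = -(-50)*25/3*42 = -10*(-125/3)*42 = (1250/3)*42 = 17500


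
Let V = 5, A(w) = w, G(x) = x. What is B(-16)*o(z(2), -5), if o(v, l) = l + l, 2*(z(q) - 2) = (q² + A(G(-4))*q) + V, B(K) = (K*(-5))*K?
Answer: 12800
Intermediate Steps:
B(K) = -5*K² (B(K) = (-5*K)*K = -5*K²)
z(q) = 9/2 + q²/2 - 2*q (z(q) = 2 + ((q² - 4*q) + 5)/2 = 2 + (5 + q² - 4*q)/2 = 2 + (5/2 + q²/2 - 2*q) = 9/2 + q²/2 - 2*q)
o(v, l) = 2*l
B(-16)*o(z(2), -5) = (-5*(-16)²)*(2*(-5)) = -5*256*(-10) = -1280*(-10) = 12800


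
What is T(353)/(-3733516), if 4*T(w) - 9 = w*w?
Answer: -62309/7467032 ≈ -0.0083445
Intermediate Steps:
T(w) = 9/4 + w**2/4 (T(w) = 9/4 + (w*w)/4 = 9/4 + w**2/4)
T(353)/(-3733516) = (9/4 + (1/4)*353**2)/(-3733516) = (9/4 + (1/4)*124609)*(-1/3733516) = (9/4 + 124609/4)*(-1/3733516) = (62309/2)*(-1/3733516) = -62309/7467032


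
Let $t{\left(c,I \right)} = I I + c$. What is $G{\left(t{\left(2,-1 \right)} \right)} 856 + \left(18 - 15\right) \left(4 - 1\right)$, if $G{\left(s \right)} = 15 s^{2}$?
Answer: $115569$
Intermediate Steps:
$t{\left(c,I \right)} = c + I^{2}$ ($t{\left(c,I \right)} = I^{2} + c = c + I^{2}$)
$G{\left(t{\left(2,-1 \right)} \right)} 856 + \left(18 - 15\right) \left(4 - 1\right) = 15 \left(2 + \left(-1\right)^{2}\right)^{2} \cdot 856 + \left(18 - 15\right) \left(4 - 1\right) = 15 \left(2 + 1\right)^{2} \cdot 856 + 3 \cdot 3 = 15 \cdot 3^{2} \cdot 856 + 9 = 15 \cdot 9 \cdot 856 + 9 = 135 \cdot 856 + 9 = 115560 + 9 = 115569$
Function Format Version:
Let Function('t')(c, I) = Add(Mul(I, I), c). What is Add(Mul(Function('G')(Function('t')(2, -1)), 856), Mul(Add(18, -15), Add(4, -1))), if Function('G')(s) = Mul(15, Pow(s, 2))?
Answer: 115569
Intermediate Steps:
Function('t')(c, I) = Add(c, Pow(I, 2)) (Function('t')(c, I) = Add(Pow(I, 2), c) = Add(c, Pow(I, 2)))
Add(Mul(Function('G')(Function('t')(2, -1)), 856), Mul(Add(18, -15), Add(4, -1))) = Add(Mul(Mul(15, Pow(Add(2, Pow(-1, 2)), 2)), 856), Mul(Add(18, -15), Add(4, -1))) = Add(Mul(Mul(15, Pow(Add(2, 1), 2)), 856), Mul(3, 3)) = Add(Mul(Mul(15, Pow(3, 2)), 856), 9) = Add(Mul(Mul(15, 9), 856), 9) = Add(Mul(135, 856), 9) = Add(115560, 9) = 115569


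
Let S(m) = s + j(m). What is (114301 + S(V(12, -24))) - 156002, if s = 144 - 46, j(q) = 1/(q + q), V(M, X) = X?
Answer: -1996945/48 ≈ -41603.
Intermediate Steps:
j(q) = 1/(2*q)
s = 98
S(m) = 98 + 1/(2*m)
(114301 + S(V(12, -24))) - 156002 = (114301 + (98 + (½)/(-24))) - 156002 = (114301 + (98 + (½)*(-1/24))) - 156002 = (114301 + (98 - 1/48)) - 156002 = (114301 + 4703/48) - 156002 = 5491151/48 - 156002 = -1996945/48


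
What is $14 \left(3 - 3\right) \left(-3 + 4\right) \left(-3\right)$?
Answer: $0$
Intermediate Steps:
$14 \left(3 - 3\right) \left(-3 + 4\right) \left(-3\right) = 14 \left(3 + \left(-4 + 1\right)\right) 1 \left(-3\right) = 14 \left(3 - 3\right) \left(-3\right) = 14 \cdot 0 \left(-3\right) = 0 \left(-3\right) = 0$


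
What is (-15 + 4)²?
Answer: 121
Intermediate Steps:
(-15 + 4)² = (-11)² = 121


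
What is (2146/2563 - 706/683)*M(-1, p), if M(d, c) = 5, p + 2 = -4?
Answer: -1718800/1750529 ≈ -0.98187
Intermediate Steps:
p = -6 (p = -2 - 4 = -6)
(2146/2563 - 706/683)*M(-1, p) = (2146/2563 - 706/683)*5 = -343760/1750529*5 = -1718800/1750529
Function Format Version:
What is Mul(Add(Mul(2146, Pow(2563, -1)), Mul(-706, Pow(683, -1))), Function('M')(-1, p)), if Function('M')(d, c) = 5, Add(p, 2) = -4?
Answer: Rational(-1718800, 1750529) ≈ -0.98187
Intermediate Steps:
p = -6 (p = Add(-2, -4) = -6)
Mul(Add(Mul(2146, Pow(2563, -1)), Mul(-706, Pow(683, -1))), Function('M')(-1, p)) = Mul(Add(Mul(2146, Pow(2563, -1)), Mul(-706, Pow(683, -1))), 5) = Mul(Add(Mul(2146, Rational(1, 2563)), Mul(-706, Rational(1, 683))), 5) = Mul(Add(Rational(2146, 2563), Rational(-706, 683)), 5) = Mul(Rational(-343760, 1750529), 5) = Rational(-1718800, 1750529)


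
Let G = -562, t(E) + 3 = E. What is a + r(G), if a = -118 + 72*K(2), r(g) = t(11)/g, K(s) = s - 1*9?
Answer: -174786/281 ≈ -622.01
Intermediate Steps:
K(s) = -9 + s (K(s) = s - 9 = -9 + s)
t(E) = -3 + E
r(g) = 8/g (r(g) = (-3 + 11)/g = 8/g)
a = -622 (a = -118 + 72*(-9 + 2) = -118 + 72*(-7) = -118 - 504 = -622)
a + r(G) = -622 + 8/(-562) = -622 + 8*(-1/562) = -622 - 4/281 = -174786/281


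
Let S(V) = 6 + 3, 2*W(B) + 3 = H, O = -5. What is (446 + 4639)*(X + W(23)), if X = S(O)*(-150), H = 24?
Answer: -13622715/2 ≈ -6.8114e+6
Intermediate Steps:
W(B) = 21/2 (W(B) = -3/2 + (1/2)*24 = -3/2 + 12 = 21/2)
S(V) = 9
X = -1350 (X = 9*(-150) = -1350)
(446 + 4639)*(X + W(23)) = (446 + 4639)*(-1350 + 21/2) = 5085*(-2679/2) = -13622715/2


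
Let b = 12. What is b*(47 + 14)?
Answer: 732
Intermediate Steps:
b*(47 + 14) = 12*(47 + 14) = 12*61 = 732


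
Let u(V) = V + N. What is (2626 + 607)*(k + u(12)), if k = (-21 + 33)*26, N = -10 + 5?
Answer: 1031327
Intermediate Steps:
N = -5
u(V) = -5 + V (u(V) = V - 5 = -5 + V)
k = 312 (k = 12*26 = 312)
(2626 + 607)*(k + u(12)) = (2626 + 607)*(312 + (-5 + 12)) = 3233*(312 + 7) = 3233*319 = 1031327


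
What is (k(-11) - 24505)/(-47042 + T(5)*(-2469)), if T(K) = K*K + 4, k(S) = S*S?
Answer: 24384/118643 ≈ 0.20552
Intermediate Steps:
k(S) = S²
T(K) = 4 + K² (T(K) = K² + 4 = 4 + K²)
(k(-11) - 24505)/(-47042 + T(5)*(-2469)) = ((-11)² - 24505)/(-47042 + (4 + 5²)*(-2469)) = (121 - 24505)/(-47042 + (4 + 25)*(-2469)) = -24384/(-47042 + 29*(-2469)) = -24384/(-47042 - 71601) = -24384/(-118643) = -24384*(-1/118643) = 24384/118643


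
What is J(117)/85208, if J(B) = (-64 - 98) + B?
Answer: -45/85208 ≈ -0.00052812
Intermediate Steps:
J(B) = -162 + B
J(117)/85208 = (-162 + 117)/85208 = -45*1/85208 = -45/85208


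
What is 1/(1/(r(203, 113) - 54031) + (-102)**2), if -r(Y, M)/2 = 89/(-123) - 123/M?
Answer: 750926497/7812639260889 ≈ 9.6117e-5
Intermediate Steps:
r(Y, M) = 178/123 + 246/M (r(Y, M) = -2*(89/(-123) - 123/M) = -2*(89*(-1/123) - 123/M) = -2*(-89/123 - 123/M) = 178/123 + 246/M)
1/(1/(r(203, 113) - 54031) + (-102)**2) = 1/(1/((178/123 + 246/113) - 54031) + (-102)**2) = 1/(1/((178/123 + 246*(1/113)) - 54031) + 10404) = 1/(1/((178/123 + 246/113) - 54031) + 10404) = 1/(1/(50372/13899 - 54031) + 10404) = 1/(1/(-750926497/13899) + 10404) = 1/(-13899/750926497 + 10404) = 1/(7812639260889/750926497) = 750926497/7812639260889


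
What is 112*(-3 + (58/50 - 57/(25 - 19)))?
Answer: -31752/25 ≈ -1270.1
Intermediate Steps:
112*(-3 + (58/50 - 57/(25 - 19))) = 112*(-3 + (58*(1/50) - 57/6)) = 112*(-3 + (29/25 - 57*⅙)) = 112*(-3 + (29/25 - 19/2)) = 112*(-3 - 417/50) = 112*(-567/50) = -31752/25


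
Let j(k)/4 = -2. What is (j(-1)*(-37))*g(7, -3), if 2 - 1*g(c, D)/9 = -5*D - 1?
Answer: -31968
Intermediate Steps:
g(c, D) = 27 + 45*D (g(c, D) = 18 - 9*(-5*D - 1) = 18 - 9*(-1 - 5*D) = 18 + (9 + 45*D) = 27 + 45*D)
j(k) = -8 (j(k) = 4*(-2) = -8)
(j(-1)*(-37))*g(7, -3) = (-8*(-37))*(27 + 45*(-3)) = 296*(27 - 135) = 296*(-108) = -31968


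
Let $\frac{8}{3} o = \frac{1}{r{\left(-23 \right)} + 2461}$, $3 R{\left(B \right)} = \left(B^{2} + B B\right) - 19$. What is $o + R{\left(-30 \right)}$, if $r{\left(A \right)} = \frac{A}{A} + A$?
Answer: $\frac{3861209}{6504} \approx 593.67$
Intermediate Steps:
$r{\left(A \right)} = 1 + A$
$R{\left(B \right)} = - \frac{19}{3} + \frac{2 B^{2}}{3}$ ($R{\left(B \right)} = \frac{\left(B^{2} + B B\right) - 19}{3} = \frac{\left(B^{2} + B^{2}\right) - 19}{3} = \frac{2 B^{2} - 19}{3} = \frac{-19 + 2 B^{2}}{3} = - \frac{19}{3} + \frac{2 B^{2}}{3}$)
$o = \frac{1}{6504}$ ($o = \frac{3}{8 \left(\left(1 - 23\right) + 2461\right)} = \frac{3}{8 \left(-22 + 2461\right)} = \frac{3}{8 \cdot 2439} = \frac{3}{8} \cdot \frac{1}{2439} = \frac{1}{6504} \approx 0.00015375$)
$o + R{\left(-30 \right)} = \frac{1}{6504} - \left(\frac{19}{3} - \frac{2 \left(-30\right)^{2}}{3}\right) = \frac{1}{6504} + \left(- \frac{19}{3} + \frac{2}{3} \cdot 900\right) = \frac{1}{6504} + \left(- \frac{19}{3} + 600\right) = \frac{1}{6504} + \frac{1781}{3} = \frac{3861209}{6504}$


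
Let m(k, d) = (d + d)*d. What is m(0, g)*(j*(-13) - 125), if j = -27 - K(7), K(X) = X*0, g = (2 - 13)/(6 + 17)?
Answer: 54692/529 ≈ 103.39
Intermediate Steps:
g = -11/23 ≈ -0.47826
K(X) = 0
j = -27 (j = -27 - 1*0 = -27 + 0 = -27)
m(k, d) = 2*d² (m(k, d) = (2*d)*d = 2*d²)
m(0, g)*(j*(-13) - 125) = (2*(-11/23)²)*(-27*(-13) - 125) = (2*(121/529))*(351 - 125) = (242/529)*226 = 54692/529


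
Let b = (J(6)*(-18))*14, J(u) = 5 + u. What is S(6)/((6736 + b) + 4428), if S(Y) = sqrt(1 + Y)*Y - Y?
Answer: -3/4196 + 3*sqrt(7)/4196 ≈ 0.0011767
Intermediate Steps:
S(Y) = -Y + Y*sqrt(1 + Y) (S(Y) = Y*sqrt(1 + Y) - Y = -Y + Y*sqrt(1 + Y))
b = -2772 (b = ((5 + 6)*(-18))*14 = (11*(-18))*14 = -198*14 = -2772)
S(6)/((6736 + b) + 4428) = (6*(-1 + sqrt(1 + 6)))/((6736 - 2772) + 4428) = (6*(-1 + sqrt(7)))/(3964 + 4428) = (-6 + 6*sqrt(7))/8392 = -3/4196 + 3*sqrt(7)/4196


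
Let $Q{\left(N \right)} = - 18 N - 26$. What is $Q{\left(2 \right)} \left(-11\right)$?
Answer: $682$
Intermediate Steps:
$Q{\left(N \right)} = -26 - 18 N$
$Q{\left(2 \right)} \left(-11\right) = \left(-26 - 36\right) \left(-11\right) = \left(-62\right) \left(-11\right) = 682$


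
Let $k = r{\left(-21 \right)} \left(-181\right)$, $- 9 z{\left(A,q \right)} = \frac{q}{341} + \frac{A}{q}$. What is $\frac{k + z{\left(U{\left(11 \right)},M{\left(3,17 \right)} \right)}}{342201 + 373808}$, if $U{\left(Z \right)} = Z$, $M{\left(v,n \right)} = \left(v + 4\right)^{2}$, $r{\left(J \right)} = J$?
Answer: $\frac{571592029}{107674149429} \approx 0.0053085$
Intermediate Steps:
$M{\left(v,n \right)} = \left(4 + v\right)^{2}$
$z{\left(A,q \right)} = - \frac{q}{3069} - \frac{A}{9 q}$ ($z{\left(A,q \right)} = - \frac{\frac{q}{341} + \frac{A}{q}}{9} = - \frac{q}{3069} - \frac{A}{9 q}$)
$k = 3801$ ($k = \left(-21\right) \left(-181\right) = 3801$)
$\frac{k + z{\left(U{\left(11 \right)},M{\left(3,17 \right)} \right)}}{342201 + 373808} = \frac{3801 - \left(\frac{\left(4 + 3\right)^{2}}{3069} + \frac{11}{9 \left(4 + 3\right)^{2}}\right)}{342201 + 373808} = \frac{3801 - \left(\frac{11}{441} + \frac{49}{3069}\right)}{716009} = \left(3801 - \left(\frac{49}{3069} + \frac{11}{9 \cdot 49}\right)\right) \frac{1}{716009} = \left(3801 - \left(\frac{49}{3069} + \frac{11}{9} \cdot \frac{1}{49}\right)\right) \frac{1}{716009} = \left(3801 - \frac{6152}{150381}\right) \frac{1}{716009} = \frac{571592029}{150381} \cdot \frac{1}{716009} = \frac{571592029}{107674149429}$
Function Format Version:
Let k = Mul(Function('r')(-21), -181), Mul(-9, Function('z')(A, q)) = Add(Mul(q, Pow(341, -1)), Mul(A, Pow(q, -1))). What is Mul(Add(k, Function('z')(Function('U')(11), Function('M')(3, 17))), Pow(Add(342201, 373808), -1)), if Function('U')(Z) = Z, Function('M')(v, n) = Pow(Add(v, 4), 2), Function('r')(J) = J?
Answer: Rational(571592029, 107674149429) ≈ 0.0053085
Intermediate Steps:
Function('M')(v, n) = Pow(Add(4, v), 2)
Function('z')(A, q) = Add(Mul(Rational(-1, 3069), q), Mul(Rational(-1, 9), A, Pow(q, -1))) (Function('z')(A, q) = Mul(Rational(-1, 9), Add(Mul(q, Pow(341, -1)), Mul(A, Pow(q, -1)))) = Mul(Rational(-1, 9), Add(Mul(q, Rational(1, 341)), Mul(A, Pow(q, -1)))) = Mul(Rational(-1, 9), Add(Mul(Rational(1, 341), q), Mul(A, Pow(q, -1)))) = Add(Mul(Rational(-1, 3069), q), Mul(Rational(-1, 9), A, Pow(q, -1))))
k = 3801 (k = Mul(-21, -181) = 3801)
Mul(Add(k, Function('z')(Function('U')(11), Function('M')(3, 17))), Pow(Add(342201, 373808), -1)) = Mul(Add(3801, Add(Mul(Rational(-1, 3069), Pow(Add(4, 3), 2)), Mul(Rational(-1, 9), 11, Pow(Pow(Add(4, 3), 2), -1)))), Pow(Add(342201, 373808), -1)) = Mul(Add(3801, Add(Mul(Rational(-1, 3069), Pow(7, 2)), Mul(Rational(-1, 9), 11, Pow(Pow(7, 2), -1)))), Pow(716009, -1)) = Mul(Add(3801, Add(Mul(Rational(-1, 3069), 49), Mul(Rational(-1, 9), 11, Pow(49, -1)))), Rational(1, 716009)) = Mul(Add(3801, Add(Rational(-49, 3069), Mul(Rational(-1, 9), 11, Rational(1, 49)))), Rational(1, 716009)) = Mul(Add(3801, Add(Rational(-49, 3069), Rational(-11, 441))), Rational(1, 716009)) = Mul(Add(3801, Rational(-6152, 150381)), Rational(1, 716009)) = Mul(Rational(571592029, 150381), Rational(1, 716009)) = Rational(571592029, 107674149429)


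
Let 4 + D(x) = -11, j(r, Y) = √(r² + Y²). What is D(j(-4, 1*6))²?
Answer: 225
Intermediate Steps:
j(r, Y) = √(Y² + r²)
D(x) = -15 (D(x) = -4 - 11 = -15)
D(j(-4, 1*6))² = (-15)² = 225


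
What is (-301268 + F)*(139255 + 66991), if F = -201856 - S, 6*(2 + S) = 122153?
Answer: -323897483855/3 ≈ -1.0797e+11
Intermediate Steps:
S = 122141/6 (S = -2 + (⅙)*122153 = -2 + 122153/6 = 122141/6 ≈ 20357.)
F = -1333277/6 (F = -201856 - 1*122141/6 = -201856 - 122141/6 = -1333277/6 ≈ -2.2221e+5)
(-301268 + F)*(139255 + 66991) = (-301268 - 1333277/6)*(139255 + 66991) = -3140885/6*206246 = -323897483855/3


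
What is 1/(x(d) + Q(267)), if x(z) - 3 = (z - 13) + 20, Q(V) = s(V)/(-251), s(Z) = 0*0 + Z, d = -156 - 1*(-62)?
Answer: -251/21351 ≈ -0.011756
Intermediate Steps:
d = -94 (d = -156 + 62 = -94)
s(Z) = Z (s(Z) = 0 + Z = Z)
Q(V) = -V/251 (Q(V) = V/(-251) = V*(-1/251) = -V/251)
x(z) = 10 + z (x(z) = 3 + ((z - 13) + 20) = 3 + ((-13 + z) + 20) = 3 + (7 + z) = 10 + z)
1/(x(d) + Q(267)) = 1/((10 - 94) - 1/251*267) = 1/(-84 - 267/251) = 1/(-21351/251) = -251/21351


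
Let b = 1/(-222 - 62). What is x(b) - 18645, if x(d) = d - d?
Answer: -18645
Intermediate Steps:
b = -1/284 (b = 1/(-284) = -1/284 ≈ -0.0035211)
x(d) = 0
x(b) - 18645 = 0 - 18645 = -18645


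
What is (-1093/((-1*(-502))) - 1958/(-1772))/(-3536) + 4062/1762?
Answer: 798650473923/346390212688 ≈ 2.3056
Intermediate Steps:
(-1093/((-1*(-502))) - 1958/(-1772))/(-3536) + 4062/1762 = (-1093/502 - 1958*(-1/1772))*(-1/3536) + 4062*(1/1762) = (-1093*1/502 + 979/886)*(-1/3536) + 2031/881 = (-1093/502 + 979/886)*(-1/3536) + 2031/881 = -119235/111193*(-1/3536) + 2031/881 = 119235/393178448 + 2031/881 = 798650473923/346390212688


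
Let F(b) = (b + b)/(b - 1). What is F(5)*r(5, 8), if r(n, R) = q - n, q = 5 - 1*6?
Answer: -15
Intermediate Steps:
F(b) = 2*b/(-1 + b) (F(b) = (2*b)/(-1 + b) = 2*b/(-1 + b))
q = -1 (q = 5 - 6 = -1)
r(n, R) = -1 - n
F(5)*r(5, 8) = (2*5/(-1 + 5))*(-1 - 1*5) = (2*5/4)*(-1 - 5) = (2*5*(1/4))*(-6) = (5/2)*(-6) = -15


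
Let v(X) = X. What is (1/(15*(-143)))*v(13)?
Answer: -1/165 ≈ -0.0060606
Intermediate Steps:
(1/(15*(-143)))*v(13) = (1/(15*(-143)))*13 = ((1/15)*(-1/143))*13 = -1/2145*13 = -1/165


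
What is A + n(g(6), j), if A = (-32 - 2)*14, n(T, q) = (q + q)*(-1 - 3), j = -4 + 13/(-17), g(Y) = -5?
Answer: -7444/17 ≈ -437.88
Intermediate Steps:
j = -81/17 (j = -4 + 13*(-1/17) = -4 - 13/17 = -81/17 ≈ -4.7647)
n(T, q) = -8*q (n(T, q) = (2*q)*(-4) = -8*q)
A = -476 (A = -34*14 = -476)
A + n(g(6), j) = -476 - 8*(-81/17) = -476 + 648/17 = -7444/17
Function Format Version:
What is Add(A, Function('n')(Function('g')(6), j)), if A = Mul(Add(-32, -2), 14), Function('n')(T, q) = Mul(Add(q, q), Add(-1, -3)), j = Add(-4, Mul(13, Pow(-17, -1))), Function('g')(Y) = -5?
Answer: Rational(-7444, 17) ≈ -437.88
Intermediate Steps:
j = Rational(-81, 17) (j = Add(-4, Mul(13, Rational(-1, 17))) = Add(-4, Rational(-13, 17)) = Rational(-81, 17) ≈ -4.7647)
Function('n')(T, q) = Mul(-8, q) (Function('n')(T, q) = Mul(Mul(2, q), -4) = Mul(-8, q))
A = -476 (A = Mul(-34, 14) = -476)
Add(A, Function('n')(Function('g')(6), j)) = Add(-476, Mul(-8, Rational(-81, 17))) = Add(-476, Rational(648, 17)) = Rational(-7444, 17)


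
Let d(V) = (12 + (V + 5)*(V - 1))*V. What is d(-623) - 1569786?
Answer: -241825998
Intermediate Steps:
d(V) = V*(12 + (-1 + V)*(5 + V)) (d(V) = (12 + (5 + V)*(-1 + V))*V = (12 + (-1 + V)*(5 + V))*V = V*(12 + (-1 + V)*(5 + V)))
d(-623) - 1569786 = -623*(7 + (-623)**2 + 4*(-623)) - 1569786 = -623*(7 + 388129 - 2492) - 1569786 = -623*385644 - 1569786 = -240256212 - 1569786 = -241825998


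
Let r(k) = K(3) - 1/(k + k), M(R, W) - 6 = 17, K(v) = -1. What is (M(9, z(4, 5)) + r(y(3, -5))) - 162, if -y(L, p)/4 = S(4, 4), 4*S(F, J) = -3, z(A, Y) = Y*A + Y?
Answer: -841/6 ≈ -140.17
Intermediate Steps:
z(A, Y) = Y + A*Y (z(A, Y) = A*Y + Y = Y + A*Y)
S(F, J) = -¾ (S(F, J) = (¼)*(-3) = -¾)
y(L, p) = 3 (y(L, p) = -4*(-¾) = 3)
M(R, W) = 23 (M(R, W) = 6 + 17 = 23)
r(k) = -1 - 1/(2*k) (r(k) = -1 - 1/(k + k) = -1 - 1/(2*k))
(M(9, z(4, 5)) + r(y(3, -5))) - 162 = (23 + (-½ - 1*3)/3) - 162 = (23 + (-½ - 3)/3) - 162 = (23 + (⅓)*(-7/2)) - 162 = (23 - 7/6) - 162 = 131/6 - 162 = -841/6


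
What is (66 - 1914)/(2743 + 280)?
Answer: -1848/3023 ≈ -0.61131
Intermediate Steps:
(66 - 1914)/(2743 + 280) = -1848/3023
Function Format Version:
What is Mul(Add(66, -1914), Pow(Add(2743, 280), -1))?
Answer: Rational(-1848, 3023) ≈ -0.61131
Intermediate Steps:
Mul(Add(66, -1914), Pow(Add(2743, 280), -1)) = Mul(-1848, Pow(3023, -1)) = Mul(-1848, Rational(1, 3023)) = Rational(-1848, 3023)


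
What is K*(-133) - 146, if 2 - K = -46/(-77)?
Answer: -3658/11 ≈ -332.55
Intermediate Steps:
K = 108/77 (K = 2 - (-46)/(-77) = 2 - (-46)*(-1)/77 = 2 - 1*46/77 = 2 - 46/77 = 108/77 ≈ 1.4026)
K*(-133) - 146 = (108/77)*(-133) - 146 = -2052/11 - 146 = -3658/11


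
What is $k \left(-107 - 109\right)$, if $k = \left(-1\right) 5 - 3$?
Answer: $1728$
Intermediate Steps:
$k = -8$ ($k = -5 - 3 = -8$)
$k \left(-107 - 109\right) = - 8 \left(-107 - 109\right) = \left(-8\right) \left(-216\right) = 1728$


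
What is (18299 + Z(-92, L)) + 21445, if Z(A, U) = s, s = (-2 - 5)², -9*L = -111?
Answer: 39793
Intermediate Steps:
L = 37/3 (L = -⅑*(-111) = 37/3 ≈ 12.333)
s = 49 (s = (-7)² = 49)
Z(A, U) = 49
(18299 + Z(-92, L)) + 21445 = (18299 + 49) + 21445 = 18348 + 21445 = 39793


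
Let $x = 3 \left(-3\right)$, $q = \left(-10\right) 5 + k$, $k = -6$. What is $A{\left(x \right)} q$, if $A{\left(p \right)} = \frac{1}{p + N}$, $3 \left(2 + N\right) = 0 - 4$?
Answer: $\frac{168}{37} \approx 4.5405$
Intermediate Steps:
$N = - \frac{10}{3}$ ($N = -2 + \frac{0 - 4}{3} = -2 + \frac{1}{3} \left(-4\right) = -2 - \frac{4}{3} = - \frac{10}{3} \approx -3.3333$)
$q = -56$ ($q = \left(-10\right) 5 - 6 = -50 - 6 = -56$)
$x = -9$
$A{\left(p \right)} = \frac{1}{- \frac{10}{3} + p}$ ($A{\left(p \right)} = \frac{1}{p - \frac{10}{3}} = \frac{1}{- \frac{10}{3} + p}$)
$A{\left(x \right)} q = \frac{3}{-10 + 3 \left(-9\right)} \left(-56\right) = \frac{3}{-10 - 27} \left(-56\right) = \frac{3}{-37} \left(-56\right) = 3 \left(- \frac{1}{37}\right) \left(-56\right) = \left(- \frac{3}{37}\right) \left(-56\right) = \frac{168}{37}$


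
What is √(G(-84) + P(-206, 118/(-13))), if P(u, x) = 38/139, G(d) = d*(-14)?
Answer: √22726778/139 ≈ 34.297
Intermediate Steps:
G(d) = -14*d
P(u, x) = 38/139 (P(u, x) = 38*(1/139) = 38/139)
√(G(-84) + P(-206, 118/(-13))) = √(-14*(-84) + 38/139) = √(1176 + 38/139) = √(163502/139) = √22726778/139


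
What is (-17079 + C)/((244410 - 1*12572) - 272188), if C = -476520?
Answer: 164533/13450 ≈ 12.233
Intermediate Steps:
(-17079 + C)/((244410 - 1*12572) - 272188) = (-17079 - 476520)/((244410 - 1*12572) - 272188) = -493599/((244410 - 12572) - 272188) = -493599/(231838 - 272188) = -493599/(-40350) = -493599*(-1/40350) = 164533/13450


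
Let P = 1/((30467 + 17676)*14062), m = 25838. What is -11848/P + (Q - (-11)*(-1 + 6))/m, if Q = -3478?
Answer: -207245057754655807/25838 ≈ -8.0209e+12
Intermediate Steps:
P = 1/676986866 (P = (1/14062)/48143 = (1/48143)*(1/14062) = 1/676986866 ≈ 1.4771e-9)
-11848/P + (Q - (-11)*(-1 + 6))/m = -11848/1/676986866 + (-3478 - (-11)*(-1 + 6))/25838 = -11848*676986866 + (-3478 - (-11)*5)*(1/25838) = -8020940388368 + (-3478 - 1*(-55))*(1/25838) = -8020940388368 + (-3478 + 55)*(1/25838) = -8020940388368 - 3423*1/25838 = -8020940388368 - 3423/25838 = -207245057754655807/25838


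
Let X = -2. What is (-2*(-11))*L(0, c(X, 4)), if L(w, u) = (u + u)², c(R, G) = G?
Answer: 1408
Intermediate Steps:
L(w, u) = 4*u² (L(w, u) = (2*u)² = 4*u²)
(-2*(-11))*L(0, c(X, 4)) = (-2*(-11))*(4*4²) = 22*(4*16) = 22*64 = 1408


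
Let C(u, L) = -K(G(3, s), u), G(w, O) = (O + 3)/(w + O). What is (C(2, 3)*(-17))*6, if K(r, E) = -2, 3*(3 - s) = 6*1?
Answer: -204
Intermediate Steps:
s = 1 (s = 3 - 2 = 1)
G(w, O) = (3 + O)/(O + w)
C(u, L) = 2 (C(u, L) = -1*(-2) = 2)
(C(2, 3)*(-17))*6 = (2*(-17))*6 = -34*6 = -204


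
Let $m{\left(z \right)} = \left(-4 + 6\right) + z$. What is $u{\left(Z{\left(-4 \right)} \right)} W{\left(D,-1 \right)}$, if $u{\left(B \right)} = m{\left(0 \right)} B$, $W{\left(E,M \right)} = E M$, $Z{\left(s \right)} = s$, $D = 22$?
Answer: $176$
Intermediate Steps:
$m{\left(z \right)} = 2 + z$
$u{\left(B \right)} = 2 B$ ($u{\left(B \right)} = \left(2 + 0\right) B = 2 B$)
$u{\left(Z{\left(-4 \right)} \right)} W{\left(D,-1 \right)} = 2 \left(-4\right) 22 \left(-1\right) = \left(-8\right) \left(-22\right) = 176$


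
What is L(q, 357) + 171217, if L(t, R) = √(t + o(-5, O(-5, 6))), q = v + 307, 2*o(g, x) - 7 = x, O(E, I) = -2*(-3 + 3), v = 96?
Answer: 171217 + √1626/2 ≈ 1.7124e+5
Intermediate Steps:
O(E, I) = 0 (O(E, I) = -2*0 = 0)
o(g, x) = 7/2 + x/2
q = 403 (q = 96 + 307 = 403)
L(t, R) = √(7/2 + t) (L(t, R) = √(t + (7/2 + (½)*0)) = √(t + (7/2 + 0)) = √(t + 7/2) = √(7/2 + t))
L(q, 357) + 171217 = √(14 + 4*403)/2 + 171217 = √(14 + 1612)/2 + 171217 = √1626/2 + 171217 = 171217 + √1626/2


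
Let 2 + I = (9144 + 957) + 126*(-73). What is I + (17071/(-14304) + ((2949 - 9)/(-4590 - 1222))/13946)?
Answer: 130404301536857/144924823776 ≈ 899.81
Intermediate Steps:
I = 901 (I = -2 + ((9144 + 957) + 126*(-73)) = -2 + (10101 - 9198) = -2 + 903 = 901)
I + (17071/(-14304) + ((2949 - 9)/(-4590 - 1222))/13946) = 901 + (17071/(-14304) + ((2949 - 9)/(-4590 - 1222))/13946) = 901 + (17071*(-1/14304) + (2940/(-5812))*(1/13946)) = 901 + (-17071/14304 + (2940*(-1/5812))*(1/13946)) = 901 + (-17071/14304 - 735/1453*1/13946) = 901 + (-17071/14304 - 735/20263538) = 901 - 172964685319/144924823776 = 130404301536857/144924823776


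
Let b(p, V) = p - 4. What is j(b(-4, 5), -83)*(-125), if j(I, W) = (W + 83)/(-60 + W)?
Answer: 0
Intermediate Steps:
b(p, V) = -4 + p
j(I, W) = (83 + W)/(-60 + W)
j(b(-4, 5), -83)*(-125) = ((83 - 83)/(-60 - 83))*(-125) = (0/(-143))*(-125) = -1/143*0*(-125) = 0*(-125) = 0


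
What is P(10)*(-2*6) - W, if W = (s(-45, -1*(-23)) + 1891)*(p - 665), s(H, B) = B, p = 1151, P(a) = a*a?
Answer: -931404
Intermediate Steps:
P(a) = a²
W = 930204 (W = (-1*(-23) + 1891)*(1151 - 665) = (23 + 1891)*486 = 1914*486 = 930204)
P(10)*(-2*6) - W = 10²*(-2*6) - 1*930204 = 100*(-12) - 930204 = -1200 - 930204 = -931404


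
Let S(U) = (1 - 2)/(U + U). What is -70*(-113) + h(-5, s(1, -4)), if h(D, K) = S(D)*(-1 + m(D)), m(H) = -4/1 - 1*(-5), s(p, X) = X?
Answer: 7910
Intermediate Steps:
m(H) = 1 (m(H) = -4*1 + 5 = -4 + 5 = 1)
S(U) = -1/(2*U)
h(D, K) = 0 (h(D, K) = (-1/(2*D))*(-1 + 1) = -1/(2*D)*0 = 0)
-70*(-113) + h(-5, s(1, -4)) = -70*(-113) + 0 = 7910 + 0 = 7910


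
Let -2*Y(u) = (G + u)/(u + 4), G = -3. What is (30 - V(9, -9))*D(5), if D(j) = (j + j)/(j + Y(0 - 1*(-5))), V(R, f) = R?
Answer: 945/22 ≈ 42.955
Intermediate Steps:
Y(u) = -(-3 + u)/(2*(4 + u)) (Y(u) = -(-3 + u)/(2*(u + 4)) = -(-3 + u)/(2*(4 + u)))
D(j) = 2*j/(-⅑ + j) (D(j) = (j + j)/(j + (3 - (0 - 1*(-5)))/(2*(4 + (0 - 1*(-5))))) = (2*j)/(j + (3 - (0 + 5))/(2*(4 + (0 + 5)))) = (2*j)/(j + (3 - 1*5)/(2*(4 + 5))) = (2*j)/(j + (½)*(3 - 5)/9) = (2*j)/(j + (½)*(⅑)*(-2)) = (2*j)/(j - ⅑) = (2*j)/(-⅑ + j) = 2*j/(-⅑ + j))
(30 - V(9, -9))*D(5) = (30 - 1*9)*(18*5/(-1 + 9*5)) = (30 - 9)*(18*5/(-1 + 45)) = 21*(18*5/44) = 21*(18*5*(1/44)) = 21*(45/22) = 945/22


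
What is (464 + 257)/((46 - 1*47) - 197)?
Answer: -721/198 ≈ -3.6414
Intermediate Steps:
(464 + 257)/((46 - 1*47) - 197) = 721/((46 - 47) - 197) = 721/(-1 - 197) = 721/(-198) = 721*(-1/198) = -721/198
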